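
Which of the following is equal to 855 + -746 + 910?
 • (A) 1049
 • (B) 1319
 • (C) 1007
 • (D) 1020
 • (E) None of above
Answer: E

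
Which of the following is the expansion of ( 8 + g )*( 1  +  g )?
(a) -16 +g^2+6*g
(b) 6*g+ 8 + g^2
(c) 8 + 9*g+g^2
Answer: c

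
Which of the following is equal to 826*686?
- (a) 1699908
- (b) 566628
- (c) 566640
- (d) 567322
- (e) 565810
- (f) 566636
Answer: f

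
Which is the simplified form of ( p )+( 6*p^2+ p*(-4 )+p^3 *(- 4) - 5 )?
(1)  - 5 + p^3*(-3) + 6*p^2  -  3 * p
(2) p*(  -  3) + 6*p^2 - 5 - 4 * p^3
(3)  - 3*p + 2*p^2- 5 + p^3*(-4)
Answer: 2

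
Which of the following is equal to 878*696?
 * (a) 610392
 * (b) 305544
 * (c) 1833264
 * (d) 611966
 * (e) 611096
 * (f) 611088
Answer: f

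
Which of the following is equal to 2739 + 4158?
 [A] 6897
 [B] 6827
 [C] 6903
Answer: A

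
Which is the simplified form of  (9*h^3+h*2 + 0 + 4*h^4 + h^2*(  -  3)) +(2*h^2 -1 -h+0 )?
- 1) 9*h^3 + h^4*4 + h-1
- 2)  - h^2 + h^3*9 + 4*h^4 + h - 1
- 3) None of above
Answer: 2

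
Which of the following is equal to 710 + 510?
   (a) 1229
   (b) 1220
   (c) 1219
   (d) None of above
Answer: b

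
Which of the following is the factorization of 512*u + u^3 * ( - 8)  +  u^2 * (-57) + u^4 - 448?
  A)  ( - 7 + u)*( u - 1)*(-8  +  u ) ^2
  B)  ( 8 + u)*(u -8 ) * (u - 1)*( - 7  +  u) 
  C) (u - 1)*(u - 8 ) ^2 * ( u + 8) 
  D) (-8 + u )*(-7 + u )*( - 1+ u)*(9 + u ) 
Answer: B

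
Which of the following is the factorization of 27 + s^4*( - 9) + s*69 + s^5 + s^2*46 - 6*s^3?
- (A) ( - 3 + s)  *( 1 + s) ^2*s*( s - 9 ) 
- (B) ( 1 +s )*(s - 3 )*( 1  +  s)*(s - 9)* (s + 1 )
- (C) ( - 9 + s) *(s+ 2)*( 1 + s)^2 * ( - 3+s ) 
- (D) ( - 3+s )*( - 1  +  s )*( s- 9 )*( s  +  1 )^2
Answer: B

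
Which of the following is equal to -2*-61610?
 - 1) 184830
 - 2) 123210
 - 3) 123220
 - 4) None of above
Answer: 3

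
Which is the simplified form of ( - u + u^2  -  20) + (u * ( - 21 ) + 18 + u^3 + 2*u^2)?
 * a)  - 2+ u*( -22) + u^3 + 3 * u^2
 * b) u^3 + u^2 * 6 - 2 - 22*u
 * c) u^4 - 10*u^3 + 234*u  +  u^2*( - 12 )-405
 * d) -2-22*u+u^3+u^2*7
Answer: a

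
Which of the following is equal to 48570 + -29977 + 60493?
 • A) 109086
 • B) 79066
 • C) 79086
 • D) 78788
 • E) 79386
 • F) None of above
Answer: C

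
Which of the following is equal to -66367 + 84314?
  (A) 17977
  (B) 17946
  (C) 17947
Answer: C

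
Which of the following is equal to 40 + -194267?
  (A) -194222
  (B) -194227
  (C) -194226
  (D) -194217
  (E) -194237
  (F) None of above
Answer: B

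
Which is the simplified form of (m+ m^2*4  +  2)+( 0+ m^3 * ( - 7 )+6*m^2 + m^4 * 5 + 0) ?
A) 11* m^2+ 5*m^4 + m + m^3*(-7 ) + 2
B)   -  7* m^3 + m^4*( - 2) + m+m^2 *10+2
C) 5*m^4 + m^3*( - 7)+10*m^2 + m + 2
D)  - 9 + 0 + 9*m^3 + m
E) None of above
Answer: C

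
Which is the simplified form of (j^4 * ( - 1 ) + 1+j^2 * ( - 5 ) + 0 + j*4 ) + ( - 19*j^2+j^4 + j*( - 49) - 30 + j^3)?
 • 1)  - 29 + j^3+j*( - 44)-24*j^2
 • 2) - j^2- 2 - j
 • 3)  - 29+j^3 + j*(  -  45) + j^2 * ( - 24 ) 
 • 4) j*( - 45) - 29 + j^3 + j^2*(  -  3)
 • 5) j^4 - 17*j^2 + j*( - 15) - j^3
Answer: 3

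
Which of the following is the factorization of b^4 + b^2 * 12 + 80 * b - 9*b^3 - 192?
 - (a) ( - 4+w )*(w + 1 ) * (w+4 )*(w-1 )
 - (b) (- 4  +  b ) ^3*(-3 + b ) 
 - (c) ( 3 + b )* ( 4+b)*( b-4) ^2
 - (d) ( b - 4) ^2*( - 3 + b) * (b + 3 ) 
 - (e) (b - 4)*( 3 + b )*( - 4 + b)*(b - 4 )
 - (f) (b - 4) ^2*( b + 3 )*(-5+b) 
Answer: e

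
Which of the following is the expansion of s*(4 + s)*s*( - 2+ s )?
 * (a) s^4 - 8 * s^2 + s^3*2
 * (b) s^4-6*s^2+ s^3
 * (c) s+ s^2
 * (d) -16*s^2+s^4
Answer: a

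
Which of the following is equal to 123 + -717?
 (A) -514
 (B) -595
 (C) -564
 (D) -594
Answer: D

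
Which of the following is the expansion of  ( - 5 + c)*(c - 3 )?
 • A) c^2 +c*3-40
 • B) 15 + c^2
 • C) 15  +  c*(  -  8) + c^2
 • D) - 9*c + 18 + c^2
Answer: C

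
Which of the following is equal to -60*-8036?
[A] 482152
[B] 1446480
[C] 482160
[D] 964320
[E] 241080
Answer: C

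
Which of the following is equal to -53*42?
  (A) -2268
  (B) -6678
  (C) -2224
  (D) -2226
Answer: D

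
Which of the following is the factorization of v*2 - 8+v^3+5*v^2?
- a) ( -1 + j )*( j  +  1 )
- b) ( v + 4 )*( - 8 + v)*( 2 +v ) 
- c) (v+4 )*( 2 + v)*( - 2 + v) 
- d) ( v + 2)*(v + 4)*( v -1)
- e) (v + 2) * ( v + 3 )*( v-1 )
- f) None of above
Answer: d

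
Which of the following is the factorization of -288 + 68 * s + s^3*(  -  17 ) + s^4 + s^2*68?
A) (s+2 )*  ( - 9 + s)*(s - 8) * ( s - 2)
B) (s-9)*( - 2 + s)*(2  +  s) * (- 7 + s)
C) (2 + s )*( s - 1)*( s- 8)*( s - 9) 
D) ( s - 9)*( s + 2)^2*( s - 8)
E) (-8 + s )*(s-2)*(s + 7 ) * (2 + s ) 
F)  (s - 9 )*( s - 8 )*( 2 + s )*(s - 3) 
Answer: A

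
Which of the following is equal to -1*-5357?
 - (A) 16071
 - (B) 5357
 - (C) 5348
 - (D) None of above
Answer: B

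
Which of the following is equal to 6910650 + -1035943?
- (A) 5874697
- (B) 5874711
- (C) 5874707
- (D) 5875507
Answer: C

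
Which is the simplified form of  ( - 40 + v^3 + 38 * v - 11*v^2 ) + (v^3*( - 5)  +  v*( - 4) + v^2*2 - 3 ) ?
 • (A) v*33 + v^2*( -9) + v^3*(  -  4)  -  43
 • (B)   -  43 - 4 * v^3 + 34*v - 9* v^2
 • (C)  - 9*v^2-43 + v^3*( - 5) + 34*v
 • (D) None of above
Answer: B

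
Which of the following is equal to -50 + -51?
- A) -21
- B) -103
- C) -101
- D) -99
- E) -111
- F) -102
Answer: C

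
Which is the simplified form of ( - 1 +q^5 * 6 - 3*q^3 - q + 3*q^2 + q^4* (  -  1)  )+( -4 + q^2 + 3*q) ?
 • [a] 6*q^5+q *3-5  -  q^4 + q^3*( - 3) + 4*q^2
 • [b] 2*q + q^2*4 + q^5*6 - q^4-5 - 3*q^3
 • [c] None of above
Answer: b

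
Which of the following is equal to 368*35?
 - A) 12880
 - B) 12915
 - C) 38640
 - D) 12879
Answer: A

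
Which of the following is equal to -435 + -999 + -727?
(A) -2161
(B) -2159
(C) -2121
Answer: A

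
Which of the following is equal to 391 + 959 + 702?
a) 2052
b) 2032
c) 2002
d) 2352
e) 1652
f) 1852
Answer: a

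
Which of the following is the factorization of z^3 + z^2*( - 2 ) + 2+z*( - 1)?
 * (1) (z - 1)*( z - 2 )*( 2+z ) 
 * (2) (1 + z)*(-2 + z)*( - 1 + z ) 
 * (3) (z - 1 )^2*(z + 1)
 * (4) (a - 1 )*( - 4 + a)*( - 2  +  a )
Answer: 2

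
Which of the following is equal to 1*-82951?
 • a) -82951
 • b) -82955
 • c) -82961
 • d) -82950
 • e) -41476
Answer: a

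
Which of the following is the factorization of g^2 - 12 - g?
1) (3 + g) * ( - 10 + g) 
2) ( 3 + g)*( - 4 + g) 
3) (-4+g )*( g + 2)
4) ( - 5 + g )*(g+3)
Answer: 2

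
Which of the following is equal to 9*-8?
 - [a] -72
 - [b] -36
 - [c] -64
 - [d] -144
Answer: a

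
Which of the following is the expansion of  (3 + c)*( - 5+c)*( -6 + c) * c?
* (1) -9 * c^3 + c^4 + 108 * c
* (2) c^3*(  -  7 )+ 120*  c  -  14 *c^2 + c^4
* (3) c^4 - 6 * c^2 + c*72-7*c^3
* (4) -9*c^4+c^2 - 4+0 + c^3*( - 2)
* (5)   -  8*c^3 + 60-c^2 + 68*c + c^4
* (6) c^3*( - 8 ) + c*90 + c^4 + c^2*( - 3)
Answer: 6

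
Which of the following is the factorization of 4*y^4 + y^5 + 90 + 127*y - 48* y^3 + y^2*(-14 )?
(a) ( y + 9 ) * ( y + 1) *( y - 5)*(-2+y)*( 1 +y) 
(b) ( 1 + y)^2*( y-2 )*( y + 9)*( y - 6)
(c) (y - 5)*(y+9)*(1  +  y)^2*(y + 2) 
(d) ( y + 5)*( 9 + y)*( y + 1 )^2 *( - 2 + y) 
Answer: a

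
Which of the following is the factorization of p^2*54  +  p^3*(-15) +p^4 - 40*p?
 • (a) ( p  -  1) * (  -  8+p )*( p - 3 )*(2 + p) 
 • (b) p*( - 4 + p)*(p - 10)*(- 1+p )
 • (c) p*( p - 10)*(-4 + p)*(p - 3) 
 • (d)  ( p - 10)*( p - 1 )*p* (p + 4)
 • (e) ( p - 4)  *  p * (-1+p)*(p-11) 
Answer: b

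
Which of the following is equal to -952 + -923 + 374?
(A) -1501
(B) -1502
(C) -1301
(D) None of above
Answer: A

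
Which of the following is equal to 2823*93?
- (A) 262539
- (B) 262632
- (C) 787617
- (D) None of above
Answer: A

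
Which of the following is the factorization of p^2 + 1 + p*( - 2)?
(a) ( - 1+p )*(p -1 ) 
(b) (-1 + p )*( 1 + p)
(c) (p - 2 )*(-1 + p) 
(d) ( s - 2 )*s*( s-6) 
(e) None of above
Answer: a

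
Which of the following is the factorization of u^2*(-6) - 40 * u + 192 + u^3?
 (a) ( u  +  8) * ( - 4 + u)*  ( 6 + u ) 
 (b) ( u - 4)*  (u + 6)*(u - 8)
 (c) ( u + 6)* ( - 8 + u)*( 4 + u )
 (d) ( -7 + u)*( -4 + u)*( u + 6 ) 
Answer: b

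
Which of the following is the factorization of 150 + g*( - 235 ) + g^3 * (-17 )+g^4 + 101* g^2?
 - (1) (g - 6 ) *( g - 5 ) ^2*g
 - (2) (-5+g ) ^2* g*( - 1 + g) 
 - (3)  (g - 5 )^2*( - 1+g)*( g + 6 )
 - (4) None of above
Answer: 4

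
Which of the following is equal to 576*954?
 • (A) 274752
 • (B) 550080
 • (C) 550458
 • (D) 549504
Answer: D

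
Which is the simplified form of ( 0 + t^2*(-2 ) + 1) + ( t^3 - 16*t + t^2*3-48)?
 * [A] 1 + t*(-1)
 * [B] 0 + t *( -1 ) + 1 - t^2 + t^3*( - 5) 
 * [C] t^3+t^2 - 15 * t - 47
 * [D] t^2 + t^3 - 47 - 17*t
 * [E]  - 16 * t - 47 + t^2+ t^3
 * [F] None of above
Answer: E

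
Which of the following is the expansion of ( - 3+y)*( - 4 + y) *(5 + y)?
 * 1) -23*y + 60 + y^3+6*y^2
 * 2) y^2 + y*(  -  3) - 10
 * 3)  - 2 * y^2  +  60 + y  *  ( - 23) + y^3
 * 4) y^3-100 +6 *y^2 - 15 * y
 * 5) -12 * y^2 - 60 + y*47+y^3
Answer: 3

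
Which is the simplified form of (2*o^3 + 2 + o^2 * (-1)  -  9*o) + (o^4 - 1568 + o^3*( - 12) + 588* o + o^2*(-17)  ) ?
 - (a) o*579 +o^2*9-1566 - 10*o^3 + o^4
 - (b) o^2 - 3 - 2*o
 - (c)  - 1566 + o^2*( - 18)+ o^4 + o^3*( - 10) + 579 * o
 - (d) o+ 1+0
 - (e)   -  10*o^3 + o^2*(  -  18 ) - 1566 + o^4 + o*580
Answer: c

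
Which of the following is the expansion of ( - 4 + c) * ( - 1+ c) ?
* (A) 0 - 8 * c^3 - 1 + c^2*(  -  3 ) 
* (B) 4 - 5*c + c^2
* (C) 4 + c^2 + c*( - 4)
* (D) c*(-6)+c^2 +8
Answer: B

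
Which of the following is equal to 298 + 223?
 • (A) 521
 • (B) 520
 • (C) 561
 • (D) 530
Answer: A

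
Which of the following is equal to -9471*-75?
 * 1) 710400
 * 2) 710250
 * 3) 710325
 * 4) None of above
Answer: 3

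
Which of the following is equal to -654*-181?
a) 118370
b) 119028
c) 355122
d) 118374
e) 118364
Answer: d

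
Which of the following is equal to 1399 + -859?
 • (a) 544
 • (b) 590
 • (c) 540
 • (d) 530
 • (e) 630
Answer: c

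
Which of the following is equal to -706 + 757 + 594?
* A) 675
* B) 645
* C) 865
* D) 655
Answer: B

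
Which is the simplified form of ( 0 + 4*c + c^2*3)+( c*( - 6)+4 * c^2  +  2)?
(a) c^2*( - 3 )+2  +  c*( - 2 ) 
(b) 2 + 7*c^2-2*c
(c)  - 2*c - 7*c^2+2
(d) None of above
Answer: b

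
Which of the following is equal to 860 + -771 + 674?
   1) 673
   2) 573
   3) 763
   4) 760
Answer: 3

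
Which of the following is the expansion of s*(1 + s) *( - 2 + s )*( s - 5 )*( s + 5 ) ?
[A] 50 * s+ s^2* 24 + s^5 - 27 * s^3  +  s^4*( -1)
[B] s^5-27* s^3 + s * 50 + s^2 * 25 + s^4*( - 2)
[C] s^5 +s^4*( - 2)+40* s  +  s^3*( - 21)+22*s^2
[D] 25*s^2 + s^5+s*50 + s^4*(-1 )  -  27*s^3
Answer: D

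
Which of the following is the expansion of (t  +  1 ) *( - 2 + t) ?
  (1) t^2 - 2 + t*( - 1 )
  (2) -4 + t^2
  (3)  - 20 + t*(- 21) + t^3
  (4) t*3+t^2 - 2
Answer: 1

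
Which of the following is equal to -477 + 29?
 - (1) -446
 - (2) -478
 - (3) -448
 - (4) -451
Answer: 3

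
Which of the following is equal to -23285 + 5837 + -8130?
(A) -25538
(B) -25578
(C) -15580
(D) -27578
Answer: B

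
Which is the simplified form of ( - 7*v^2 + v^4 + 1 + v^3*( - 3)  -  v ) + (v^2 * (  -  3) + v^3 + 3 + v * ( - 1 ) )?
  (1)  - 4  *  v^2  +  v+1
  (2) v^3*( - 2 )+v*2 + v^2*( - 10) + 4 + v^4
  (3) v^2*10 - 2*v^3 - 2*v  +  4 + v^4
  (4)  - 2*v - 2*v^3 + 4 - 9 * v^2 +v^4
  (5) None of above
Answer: 5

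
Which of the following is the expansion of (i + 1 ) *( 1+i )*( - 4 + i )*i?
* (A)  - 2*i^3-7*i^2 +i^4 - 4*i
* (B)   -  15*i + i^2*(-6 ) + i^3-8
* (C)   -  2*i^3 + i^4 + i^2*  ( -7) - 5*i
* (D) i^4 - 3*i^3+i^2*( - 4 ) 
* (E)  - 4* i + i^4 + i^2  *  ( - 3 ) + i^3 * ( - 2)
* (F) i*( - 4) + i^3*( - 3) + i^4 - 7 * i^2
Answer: A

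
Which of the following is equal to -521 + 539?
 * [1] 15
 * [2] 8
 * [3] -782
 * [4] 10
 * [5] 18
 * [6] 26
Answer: 5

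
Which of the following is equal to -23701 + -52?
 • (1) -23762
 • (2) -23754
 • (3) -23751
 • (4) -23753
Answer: 4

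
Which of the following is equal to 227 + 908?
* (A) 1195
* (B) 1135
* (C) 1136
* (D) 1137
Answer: B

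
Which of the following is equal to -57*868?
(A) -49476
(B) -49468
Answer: A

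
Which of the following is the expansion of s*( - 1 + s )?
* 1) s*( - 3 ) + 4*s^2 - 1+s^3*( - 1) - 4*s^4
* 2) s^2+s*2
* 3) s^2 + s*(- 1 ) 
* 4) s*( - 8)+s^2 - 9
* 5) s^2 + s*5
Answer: 3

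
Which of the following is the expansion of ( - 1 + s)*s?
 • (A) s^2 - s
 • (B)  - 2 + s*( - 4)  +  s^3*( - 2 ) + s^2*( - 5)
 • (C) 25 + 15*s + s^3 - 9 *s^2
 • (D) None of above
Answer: A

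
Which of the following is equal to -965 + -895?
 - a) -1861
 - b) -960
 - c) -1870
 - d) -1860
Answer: d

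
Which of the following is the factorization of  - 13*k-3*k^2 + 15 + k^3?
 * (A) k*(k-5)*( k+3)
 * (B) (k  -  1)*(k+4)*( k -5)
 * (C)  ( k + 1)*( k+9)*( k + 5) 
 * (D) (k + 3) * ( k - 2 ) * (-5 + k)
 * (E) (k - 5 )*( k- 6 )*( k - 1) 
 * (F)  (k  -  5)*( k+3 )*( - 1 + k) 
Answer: F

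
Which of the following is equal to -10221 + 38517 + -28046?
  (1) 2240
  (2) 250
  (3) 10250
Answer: 2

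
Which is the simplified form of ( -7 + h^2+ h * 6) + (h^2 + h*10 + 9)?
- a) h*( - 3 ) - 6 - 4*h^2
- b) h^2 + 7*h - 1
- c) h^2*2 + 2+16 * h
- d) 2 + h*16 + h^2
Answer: c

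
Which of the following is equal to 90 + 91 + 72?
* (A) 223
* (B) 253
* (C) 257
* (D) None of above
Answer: B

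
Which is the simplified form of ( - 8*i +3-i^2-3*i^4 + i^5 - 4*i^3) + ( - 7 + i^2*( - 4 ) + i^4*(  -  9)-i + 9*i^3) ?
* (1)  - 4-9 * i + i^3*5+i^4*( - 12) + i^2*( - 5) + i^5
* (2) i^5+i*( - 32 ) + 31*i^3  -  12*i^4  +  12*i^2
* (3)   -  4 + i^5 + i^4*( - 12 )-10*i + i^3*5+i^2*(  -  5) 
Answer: 1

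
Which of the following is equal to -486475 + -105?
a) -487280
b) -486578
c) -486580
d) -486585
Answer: c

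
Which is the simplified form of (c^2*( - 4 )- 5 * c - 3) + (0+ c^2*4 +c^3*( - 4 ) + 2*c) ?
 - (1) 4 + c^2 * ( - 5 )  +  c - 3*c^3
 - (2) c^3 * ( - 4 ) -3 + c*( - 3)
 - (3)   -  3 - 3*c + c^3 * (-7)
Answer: 2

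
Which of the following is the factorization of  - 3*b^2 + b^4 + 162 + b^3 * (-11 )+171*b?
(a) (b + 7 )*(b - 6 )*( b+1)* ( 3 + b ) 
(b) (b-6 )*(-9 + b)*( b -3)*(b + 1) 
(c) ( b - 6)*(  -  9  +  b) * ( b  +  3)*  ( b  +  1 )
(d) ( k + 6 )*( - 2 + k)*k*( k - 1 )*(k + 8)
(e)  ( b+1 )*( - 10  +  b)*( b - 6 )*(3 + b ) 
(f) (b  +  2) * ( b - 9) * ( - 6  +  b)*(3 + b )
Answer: c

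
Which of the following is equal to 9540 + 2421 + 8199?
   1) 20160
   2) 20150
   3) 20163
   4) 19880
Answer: 1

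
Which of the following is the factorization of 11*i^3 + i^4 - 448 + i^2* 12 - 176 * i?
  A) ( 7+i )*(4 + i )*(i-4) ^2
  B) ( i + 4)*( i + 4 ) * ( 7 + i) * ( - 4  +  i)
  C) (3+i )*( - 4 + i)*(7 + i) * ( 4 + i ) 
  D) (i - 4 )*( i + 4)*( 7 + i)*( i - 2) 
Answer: B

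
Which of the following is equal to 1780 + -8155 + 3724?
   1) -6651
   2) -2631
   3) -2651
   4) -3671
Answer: 3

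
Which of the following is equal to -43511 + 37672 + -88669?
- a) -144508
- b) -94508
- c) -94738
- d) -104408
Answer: b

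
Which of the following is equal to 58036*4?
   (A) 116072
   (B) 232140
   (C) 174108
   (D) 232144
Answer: D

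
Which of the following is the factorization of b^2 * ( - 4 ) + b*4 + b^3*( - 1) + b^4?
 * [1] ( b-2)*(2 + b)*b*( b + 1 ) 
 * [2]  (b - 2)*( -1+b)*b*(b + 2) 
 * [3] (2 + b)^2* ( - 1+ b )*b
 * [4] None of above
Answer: 2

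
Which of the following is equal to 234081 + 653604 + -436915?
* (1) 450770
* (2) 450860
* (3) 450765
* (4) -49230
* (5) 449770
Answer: 1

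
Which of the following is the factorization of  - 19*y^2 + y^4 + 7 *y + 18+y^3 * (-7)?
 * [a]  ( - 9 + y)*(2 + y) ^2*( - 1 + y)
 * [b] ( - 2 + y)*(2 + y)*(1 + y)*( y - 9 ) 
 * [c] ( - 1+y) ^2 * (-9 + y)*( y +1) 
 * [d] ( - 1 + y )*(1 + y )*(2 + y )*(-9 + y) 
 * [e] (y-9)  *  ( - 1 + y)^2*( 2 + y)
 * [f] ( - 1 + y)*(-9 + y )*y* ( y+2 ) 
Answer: d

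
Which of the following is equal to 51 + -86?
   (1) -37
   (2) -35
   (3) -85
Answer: 2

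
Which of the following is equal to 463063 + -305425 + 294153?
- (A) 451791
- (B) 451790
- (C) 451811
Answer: A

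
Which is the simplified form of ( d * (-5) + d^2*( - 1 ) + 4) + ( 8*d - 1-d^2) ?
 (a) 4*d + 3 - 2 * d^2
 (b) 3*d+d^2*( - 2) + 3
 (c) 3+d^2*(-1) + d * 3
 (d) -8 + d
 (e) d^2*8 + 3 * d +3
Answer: b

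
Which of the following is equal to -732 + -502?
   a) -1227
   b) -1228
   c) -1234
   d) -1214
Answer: c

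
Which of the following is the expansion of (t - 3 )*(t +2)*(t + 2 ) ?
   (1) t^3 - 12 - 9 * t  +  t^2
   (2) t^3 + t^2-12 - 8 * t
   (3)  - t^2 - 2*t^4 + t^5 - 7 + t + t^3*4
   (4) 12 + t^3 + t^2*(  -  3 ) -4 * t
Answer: 2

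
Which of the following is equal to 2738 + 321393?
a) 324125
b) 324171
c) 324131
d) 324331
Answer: c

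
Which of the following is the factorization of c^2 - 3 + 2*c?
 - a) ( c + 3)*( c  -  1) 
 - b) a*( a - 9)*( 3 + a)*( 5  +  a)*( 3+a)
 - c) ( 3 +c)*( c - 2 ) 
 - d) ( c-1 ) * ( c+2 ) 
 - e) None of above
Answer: a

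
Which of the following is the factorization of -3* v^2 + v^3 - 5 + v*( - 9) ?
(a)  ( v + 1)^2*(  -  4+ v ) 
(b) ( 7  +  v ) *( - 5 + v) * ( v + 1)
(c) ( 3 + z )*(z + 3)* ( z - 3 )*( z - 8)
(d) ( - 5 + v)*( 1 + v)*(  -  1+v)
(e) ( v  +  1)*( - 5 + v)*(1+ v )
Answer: e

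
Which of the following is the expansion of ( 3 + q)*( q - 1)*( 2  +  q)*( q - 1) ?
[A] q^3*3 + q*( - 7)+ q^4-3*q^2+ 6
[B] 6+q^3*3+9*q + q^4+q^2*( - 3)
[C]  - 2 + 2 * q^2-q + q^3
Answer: A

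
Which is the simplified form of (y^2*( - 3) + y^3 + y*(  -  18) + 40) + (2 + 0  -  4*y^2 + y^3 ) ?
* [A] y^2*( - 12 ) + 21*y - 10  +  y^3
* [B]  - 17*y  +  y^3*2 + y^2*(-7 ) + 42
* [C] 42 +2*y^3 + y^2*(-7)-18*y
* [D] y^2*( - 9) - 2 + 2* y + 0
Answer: C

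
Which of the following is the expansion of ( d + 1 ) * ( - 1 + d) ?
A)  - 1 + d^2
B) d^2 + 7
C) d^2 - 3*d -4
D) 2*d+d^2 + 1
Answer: A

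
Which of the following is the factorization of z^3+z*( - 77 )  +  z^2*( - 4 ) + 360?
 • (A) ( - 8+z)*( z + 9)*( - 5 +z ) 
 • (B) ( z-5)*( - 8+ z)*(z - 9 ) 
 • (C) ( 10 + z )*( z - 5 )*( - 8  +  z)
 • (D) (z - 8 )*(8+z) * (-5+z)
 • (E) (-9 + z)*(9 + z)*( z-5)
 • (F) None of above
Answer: A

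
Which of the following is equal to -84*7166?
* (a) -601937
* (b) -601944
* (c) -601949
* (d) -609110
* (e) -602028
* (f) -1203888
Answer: b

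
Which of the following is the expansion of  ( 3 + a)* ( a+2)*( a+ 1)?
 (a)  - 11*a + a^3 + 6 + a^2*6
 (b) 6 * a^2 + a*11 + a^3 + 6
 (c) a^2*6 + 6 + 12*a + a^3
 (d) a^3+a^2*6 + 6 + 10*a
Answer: b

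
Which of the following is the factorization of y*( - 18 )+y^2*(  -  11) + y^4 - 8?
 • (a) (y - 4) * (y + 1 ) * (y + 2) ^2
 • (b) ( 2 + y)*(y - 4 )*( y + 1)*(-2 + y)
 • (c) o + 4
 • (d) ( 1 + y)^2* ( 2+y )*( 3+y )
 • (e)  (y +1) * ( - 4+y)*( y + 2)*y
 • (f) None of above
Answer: f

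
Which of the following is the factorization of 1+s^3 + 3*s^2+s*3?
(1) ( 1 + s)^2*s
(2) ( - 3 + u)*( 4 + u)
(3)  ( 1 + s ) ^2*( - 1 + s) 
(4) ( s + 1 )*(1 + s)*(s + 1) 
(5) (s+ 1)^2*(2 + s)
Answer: 4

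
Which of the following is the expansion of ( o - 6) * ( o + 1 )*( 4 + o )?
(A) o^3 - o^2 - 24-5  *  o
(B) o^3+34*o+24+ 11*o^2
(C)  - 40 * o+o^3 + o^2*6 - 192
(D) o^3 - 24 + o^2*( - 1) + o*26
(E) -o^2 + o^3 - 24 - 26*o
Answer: E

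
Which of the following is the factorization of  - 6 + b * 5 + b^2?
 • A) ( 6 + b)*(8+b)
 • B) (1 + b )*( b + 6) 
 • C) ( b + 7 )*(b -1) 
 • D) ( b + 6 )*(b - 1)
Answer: D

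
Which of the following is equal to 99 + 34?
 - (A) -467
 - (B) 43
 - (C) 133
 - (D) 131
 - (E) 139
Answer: C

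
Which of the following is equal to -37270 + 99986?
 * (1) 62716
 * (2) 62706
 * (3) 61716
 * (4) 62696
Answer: 1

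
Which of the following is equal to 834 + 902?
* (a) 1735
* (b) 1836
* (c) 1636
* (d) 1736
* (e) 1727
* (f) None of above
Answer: d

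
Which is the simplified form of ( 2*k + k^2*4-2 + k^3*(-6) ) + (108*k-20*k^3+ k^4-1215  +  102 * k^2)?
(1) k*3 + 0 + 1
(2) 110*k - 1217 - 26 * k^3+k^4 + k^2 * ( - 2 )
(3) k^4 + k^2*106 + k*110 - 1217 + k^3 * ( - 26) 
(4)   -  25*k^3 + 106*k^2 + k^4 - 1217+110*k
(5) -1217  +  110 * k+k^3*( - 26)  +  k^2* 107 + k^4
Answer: 3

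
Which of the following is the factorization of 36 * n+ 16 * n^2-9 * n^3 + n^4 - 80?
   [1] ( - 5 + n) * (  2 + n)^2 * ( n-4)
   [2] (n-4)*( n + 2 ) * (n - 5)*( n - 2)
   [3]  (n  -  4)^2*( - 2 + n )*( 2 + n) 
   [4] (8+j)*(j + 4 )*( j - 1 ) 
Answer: 2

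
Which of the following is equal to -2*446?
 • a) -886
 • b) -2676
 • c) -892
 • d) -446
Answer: c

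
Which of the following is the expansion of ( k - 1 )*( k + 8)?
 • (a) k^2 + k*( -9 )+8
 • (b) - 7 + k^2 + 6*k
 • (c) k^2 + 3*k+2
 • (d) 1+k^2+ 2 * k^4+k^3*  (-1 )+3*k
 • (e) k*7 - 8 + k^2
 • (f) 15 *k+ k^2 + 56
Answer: e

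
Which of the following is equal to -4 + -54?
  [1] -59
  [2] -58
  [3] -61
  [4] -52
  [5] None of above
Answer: 2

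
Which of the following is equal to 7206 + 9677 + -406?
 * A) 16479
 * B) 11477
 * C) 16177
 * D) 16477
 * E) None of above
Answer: D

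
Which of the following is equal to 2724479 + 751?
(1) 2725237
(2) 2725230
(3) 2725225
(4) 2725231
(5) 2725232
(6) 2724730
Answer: 2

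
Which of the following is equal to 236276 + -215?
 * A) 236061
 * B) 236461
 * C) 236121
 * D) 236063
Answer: A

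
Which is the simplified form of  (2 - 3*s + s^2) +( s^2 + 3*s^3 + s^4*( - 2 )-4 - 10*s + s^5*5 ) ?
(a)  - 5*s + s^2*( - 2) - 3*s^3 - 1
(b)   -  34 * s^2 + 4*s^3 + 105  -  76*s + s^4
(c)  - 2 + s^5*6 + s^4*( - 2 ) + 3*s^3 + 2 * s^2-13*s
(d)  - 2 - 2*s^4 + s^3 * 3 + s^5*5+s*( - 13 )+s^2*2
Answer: d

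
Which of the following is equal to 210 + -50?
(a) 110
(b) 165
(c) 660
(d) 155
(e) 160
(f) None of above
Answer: e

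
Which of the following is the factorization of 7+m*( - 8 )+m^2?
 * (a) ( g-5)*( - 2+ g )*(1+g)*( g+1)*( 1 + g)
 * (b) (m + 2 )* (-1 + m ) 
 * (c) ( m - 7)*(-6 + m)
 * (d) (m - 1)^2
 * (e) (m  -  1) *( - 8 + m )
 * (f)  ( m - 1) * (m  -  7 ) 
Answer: f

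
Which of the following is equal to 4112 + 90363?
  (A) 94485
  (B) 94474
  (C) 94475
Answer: C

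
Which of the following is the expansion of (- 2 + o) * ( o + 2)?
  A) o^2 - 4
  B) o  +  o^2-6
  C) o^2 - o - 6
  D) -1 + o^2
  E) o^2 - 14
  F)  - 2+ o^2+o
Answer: A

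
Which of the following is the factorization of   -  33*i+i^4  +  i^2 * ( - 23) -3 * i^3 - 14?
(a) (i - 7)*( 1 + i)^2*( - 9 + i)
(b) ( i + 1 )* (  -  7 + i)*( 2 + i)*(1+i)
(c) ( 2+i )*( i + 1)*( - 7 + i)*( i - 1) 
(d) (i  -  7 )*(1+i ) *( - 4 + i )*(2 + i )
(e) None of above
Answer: b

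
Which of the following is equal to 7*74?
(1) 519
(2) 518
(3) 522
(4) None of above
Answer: 2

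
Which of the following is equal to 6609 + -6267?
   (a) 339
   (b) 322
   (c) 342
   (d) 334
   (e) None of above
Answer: c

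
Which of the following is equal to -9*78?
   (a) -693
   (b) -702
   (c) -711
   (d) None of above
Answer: b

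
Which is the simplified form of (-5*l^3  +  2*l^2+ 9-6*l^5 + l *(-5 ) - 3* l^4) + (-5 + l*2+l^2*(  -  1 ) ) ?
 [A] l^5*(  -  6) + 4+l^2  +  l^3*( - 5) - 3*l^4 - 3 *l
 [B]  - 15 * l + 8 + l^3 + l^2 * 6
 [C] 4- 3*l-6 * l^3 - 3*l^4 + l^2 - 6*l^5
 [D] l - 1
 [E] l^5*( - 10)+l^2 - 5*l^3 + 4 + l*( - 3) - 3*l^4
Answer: A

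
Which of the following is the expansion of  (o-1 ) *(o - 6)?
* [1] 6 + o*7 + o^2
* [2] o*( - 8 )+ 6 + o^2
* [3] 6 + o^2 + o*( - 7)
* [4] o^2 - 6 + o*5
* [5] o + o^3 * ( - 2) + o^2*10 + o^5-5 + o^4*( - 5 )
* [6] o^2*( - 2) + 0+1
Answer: 3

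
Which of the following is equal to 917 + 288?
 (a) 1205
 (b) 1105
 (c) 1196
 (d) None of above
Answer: a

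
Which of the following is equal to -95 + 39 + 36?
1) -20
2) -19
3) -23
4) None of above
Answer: 1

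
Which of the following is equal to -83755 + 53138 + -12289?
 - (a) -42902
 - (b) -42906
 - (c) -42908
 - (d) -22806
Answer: b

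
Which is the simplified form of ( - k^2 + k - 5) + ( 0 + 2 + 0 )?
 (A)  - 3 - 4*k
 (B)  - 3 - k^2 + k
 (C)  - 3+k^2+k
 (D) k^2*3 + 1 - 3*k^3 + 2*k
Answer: B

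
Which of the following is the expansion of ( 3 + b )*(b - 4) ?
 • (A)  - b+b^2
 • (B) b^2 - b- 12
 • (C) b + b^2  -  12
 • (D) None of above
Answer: B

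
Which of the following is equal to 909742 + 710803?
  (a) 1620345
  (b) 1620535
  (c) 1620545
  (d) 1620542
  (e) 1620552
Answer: c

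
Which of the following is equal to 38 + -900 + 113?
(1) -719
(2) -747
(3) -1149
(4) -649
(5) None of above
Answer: 5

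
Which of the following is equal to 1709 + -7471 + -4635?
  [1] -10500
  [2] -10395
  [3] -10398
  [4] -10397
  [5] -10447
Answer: 4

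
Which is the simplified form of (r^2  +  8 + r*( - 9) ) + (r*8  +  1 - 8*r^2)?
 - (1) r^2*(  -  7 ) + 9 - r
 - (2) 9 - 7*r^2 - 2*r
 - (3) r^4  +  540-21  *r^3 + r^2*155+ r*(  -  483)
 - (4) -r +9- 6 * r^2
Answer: 1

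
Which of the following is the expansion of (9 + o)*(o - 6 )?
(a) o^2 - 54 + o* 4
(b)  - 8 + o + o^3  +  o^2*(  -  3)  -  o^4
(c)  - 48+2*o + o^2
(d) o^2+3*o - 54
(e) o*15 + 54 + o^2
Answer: d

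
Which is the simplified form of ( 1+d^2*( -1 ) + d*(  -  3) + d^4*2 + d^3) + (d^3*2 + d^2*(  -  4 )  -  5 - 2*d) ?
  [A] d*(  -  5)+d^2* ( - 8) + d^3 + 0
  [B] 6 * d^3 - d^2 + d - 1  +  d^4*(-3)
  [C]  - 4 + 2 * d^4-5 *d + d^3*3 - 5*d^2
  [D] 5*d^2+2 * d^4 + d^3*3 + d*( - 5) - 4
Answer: C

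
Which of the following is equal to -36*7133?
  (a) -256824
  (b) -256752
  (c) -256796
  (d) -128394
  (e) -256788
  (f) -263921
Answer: e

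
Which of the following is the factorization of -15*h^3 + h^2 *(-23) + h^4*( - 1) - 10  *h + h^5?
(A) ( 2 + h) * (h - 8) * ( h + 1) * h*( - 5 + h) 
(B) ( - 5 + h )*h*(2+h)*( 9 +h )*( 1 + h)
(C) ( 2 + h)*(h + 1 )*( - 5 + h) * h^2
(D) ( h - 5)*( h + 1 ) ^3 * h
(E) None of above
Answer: E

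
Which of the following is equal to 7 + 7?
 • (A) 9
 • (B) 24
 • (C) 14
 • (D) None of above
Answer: C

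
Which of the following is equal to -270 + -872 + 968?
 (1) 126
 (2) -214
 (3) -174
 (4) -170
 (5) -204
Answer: 3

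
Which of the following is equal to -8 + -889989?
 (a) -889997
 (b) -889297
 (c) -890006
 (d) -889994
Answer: a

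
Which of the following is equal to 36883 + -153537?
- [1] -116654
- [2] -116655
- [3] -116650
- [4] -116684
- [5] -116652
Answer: 1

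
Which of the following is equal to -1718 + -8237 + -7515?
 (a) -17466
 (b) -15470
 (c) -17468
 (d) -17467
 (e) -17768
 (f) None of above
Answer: f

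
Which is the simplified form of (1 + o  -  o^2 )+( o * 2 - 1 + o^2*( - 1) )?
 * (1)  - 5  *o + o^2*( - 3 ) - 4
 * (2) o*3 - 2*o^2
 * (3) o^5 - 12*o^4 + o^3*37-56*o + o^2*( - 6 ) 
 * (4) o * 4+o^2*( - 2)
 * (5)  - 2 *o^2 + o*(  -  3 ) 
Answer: 2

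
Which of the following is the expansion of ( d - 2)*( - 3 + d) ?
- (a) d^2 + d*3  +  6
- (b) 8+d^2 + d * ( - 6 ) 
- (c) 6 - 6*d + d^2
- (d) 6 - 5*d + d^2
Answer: d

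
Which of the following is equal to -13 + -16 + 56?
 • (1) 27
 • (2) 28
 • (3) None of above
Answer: 1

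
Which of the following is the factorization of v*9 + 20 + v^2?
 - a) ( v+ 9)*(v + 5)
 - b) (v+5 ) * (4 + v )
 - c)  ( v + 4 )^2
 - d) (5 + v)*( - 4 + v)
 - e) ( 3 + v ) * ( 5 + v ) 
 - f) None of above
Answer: b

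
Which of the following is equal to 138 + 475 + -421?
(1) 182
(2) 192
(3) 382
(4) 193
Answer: 2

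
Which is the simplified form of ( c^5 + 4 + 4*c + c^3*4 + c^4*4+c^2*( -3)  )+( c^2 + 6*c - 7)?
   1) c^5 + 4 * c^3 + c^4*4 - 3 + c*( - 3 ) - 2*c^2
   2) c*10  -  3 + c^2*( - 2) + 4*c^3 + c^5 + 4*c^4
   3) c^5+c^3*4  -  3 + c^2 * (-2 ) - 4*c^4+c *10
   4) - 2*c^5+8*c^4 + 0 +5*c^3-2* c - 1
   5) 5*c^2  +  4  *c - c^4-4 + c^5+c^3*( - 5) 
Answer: 2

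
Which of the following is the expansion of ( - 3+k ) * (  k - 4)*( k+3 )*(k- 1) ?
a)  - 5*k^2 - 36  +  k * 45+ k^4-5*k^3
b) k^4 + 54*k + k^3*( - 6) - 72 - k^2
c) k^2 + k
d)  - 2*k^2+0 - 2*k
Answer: a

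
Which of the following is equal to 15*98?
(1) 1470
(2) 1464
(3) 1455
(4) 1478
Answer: 1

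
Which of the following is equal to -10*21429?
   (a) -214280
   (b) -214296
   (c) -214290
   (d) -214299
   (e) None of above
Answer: c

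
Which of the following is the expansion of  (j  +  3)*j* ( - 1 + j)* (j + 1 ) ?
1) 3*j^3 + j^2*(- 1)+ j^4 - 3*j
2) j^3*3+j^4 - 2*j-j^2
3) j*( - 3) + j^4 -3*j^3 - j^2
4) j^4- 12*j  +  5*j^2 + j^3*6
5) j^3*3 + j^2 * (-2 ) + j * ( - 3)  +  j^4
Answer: 1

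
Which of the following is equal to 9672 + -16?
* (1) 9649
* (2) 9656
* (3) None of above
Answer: 2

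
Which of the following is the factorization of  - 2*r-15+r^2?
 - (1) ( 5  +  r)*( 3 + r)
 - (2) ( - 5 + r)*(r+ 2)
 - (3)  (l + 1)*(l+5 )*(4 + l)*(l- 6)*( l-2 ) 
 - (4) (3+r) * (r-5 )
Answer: 4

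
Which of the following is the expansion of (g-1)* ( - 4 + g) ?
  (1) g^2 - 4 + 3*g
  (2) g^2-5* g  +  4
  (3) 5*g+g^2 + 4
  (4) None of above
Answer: 2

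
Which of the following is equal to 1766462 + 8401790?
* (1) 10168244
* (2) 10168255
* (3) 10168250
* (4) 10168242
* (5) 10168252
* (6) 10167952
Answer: 5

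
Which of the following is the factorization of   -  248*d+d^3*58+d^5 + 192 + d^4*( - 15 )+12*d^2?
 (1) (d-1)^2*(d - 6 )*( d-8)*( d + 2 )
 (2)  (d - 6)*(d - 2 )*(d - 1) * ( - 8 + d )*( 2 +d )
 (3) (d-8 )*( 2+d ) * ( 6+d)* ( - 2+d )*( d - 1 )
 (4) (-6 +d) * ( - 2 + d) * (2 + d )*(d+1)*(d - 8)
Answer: 2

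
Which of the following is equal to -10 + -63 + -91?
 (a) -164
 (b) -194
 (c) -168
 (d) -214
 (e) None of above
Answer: a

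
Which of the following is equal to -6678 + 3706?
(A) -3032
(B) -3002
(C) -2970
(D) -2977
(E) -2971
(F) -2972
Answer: F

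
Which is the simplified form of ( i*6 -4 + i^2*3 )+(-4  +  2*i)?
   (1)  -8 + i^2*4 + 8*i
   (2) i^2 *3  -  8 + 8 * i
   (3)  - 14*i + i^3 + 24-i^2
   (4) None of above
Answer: 2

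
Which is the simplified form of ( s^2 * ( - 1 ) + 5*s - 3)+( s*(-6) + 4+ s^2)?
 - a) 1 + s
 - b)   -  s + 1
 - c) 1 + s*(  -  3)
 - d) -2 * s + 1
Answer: b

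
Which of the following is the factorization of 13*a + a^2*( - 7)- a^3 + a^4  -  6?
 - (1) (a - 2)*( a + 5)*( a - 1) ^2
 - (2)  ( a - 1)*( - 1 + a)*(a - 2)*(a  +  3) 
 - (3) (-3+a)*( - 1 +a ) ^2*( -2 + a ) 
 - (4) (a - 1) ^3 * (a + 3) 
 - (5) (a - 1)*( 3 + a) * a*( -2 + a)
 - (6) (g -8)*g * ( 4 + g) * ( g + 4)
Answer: 2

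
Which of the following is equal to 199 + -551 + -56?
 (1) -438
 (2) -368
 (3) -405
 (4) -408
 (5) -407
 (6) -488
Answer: 4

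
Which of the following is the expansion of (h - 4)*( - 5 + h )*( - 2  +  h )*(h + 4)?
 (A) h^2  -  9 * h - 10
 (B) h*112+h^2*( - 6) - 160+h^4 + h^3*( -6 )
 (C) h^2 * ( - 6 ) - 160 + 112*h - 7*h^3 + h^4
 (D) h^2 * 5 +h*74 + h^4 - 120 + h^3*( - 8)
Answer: C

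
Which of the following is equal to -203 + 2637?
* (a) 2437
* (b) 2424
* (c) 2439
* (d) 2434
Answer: d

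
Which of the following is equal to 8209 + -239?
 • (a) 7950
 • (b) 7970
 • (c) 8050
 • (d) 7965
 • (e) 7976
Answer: b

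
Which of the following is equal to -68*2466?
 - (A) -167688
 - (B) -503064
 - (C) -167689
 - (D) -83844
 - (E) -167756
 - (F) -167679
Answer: A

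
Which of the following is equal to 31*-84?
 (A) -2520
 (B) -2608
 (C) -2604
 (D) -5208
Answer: C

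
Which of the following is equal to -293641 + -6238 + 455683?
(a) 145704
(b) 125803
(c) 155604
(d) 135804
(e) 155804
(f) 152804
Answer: e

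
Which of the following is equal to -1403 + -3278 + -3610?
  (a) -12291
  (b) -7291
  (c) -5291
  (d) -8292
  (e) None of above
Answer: e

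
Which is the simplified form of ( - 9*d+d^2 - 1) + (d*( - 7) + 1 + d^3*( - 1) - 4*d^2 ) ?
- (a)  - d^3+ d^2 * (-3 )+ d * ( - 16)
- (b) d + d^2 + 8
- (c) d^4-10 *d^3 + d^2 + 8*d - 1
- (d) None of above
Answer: a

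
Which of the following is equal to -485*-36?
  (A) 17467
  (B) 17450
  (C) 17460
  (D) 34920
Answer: C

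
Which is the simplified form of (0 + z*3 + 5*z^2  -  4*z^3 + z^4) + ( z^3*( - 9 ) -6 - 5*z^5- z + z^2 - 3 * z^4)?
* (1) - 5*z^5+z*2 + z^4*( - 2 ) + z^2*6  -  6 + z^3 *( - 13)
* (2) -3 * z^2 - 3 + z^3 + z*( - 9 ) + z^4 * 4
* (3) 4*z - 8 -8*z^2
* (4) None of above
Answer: 1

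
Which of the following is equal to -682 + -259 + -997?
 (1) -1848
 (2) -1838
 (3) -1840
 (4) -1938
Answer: 4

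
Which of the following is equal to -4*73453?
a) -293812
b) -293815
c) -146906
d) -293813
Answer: a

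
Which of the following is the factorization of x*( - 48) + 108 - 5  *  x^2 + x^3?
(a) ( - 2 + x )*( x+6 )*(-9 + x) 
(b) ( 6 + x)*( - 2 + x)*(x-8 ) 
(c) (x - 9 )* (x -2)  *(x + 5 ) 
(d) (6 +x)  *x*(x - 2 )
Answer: a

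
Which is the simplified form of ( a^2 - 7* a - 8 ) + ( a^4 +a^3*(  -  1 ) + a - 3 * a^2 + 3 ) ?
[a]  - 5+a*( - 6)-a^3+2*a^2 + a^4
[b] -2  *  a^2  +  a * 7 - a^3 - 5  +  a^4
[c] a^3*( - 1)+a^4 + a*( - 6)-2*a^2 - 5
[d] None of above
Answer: c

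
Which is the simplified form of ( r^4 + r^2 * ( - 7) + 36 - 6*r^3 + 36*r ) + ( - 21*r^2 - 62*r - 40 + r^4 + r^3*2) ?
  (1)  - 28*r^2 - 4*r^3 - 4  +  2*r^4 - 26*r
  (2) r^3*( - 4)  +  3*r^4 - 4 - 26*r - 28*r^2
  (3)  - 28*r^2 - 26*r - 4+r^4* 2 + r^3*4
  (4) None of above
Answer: 1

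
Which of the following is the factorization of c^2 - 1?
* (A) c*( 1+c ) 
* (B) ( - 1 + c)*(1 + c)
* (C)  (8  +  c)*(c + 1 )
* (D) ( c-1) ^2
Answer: B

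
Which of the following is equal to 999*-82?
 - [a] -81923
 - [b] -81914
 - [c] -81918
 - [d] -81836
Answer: c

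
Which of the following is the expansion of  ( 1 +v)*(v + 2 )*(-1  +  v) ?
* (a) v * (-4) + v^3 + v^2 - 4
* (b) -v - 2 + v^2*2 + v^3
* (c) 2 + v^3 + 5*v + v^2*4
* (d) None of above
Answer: b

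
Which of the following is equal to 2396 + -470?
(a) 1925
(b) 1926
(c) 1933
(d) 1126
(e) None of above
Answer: b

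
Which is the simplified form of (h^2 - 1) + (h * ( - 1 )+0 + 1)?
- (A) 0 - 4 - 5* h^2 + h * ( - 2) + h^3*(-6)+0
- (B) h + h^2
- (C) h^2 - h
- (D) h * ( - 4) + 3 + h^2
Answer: C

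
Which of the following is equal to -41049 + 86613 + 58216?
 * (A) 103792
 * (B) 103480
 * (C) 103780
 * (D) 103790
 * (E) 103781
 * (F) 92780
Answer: C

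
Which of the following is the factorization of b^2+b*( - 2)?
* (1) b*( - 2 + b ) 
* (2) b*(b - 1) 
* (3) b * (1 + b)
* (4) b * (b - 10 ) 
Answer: 1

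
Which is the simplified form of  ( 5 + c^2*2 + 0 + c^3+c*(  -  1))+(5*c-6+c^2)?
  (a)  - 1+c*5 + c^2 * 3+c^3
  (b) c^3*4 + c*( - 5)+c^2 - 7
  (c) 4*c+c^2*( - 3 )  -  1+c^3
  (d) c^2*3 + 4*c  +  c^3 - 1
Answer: d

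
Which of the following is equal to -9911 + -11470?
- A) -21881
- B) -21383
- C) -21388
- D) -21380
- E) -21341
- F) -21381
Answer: F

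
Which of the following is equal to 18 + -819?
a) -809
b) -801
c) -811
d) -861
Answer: b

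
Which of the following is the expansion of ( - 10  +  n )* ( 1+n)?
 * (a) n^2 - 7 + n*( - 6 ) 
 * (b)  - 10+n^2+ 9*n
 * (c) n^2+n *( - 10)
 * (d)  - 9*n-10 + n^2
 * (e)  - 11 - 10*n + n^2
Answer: d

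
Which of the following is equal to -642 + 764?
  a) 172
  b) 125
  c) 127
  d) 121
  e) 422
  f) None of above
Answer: f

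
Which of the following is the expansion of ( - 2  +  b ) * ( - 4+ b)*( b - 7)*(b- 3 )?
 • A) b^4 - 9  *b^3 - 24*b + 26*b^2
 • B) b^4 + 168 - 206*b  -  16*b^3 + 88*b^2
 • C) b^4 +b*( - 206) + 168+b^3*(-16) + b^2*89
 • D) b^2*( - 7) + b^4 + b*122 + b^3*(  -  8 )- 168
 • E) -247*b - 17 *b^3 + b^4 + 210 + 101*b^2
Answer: C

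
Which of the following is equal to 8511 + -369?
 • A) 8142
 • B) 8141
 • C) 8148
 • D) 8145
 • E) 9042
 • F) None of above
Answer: A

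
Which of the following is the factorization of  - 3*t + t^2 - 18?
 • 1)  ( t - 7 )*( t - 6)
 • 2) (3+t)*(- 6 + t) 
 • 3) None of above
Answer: 2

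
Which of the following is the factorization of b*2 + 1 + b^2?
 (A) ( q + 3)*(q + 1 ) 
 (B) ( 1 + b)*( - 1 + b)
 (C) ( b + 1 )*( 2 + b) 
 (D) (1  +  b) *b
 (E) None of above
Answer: E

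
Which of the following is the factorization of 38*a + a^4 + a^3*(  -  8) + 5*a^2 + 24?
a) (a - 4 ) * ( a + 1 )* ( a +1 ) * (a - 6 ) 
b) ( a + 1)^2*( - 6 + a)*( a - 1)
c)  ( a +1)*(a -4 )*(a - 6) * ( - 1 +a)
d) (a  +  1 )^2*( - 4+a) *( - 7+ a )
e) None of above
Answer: a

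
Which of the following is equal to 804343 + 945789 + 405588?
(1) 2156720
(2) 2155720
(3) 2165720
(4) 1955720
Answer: 2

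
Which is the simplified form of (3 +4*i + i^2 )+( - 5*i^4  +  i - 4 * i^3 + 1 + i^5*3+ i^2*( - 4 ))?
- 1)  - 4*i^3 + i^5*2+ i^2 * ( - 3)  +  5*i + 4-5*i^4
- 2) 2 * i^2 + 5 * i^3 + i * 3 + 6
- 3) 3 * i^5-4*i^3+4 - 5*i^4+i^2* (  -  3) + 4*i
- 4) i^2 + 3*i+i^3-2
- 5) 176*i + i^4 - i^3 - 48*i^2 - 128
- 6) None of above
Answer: 6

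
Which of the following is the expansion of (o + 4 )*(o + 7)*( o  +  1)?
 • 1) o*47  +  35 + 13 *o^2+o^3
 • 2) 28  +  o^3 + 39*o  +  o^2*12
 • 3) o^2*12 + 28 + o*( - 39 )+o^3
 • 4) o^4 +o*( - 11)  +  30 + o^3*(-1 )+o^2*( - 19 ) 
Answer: 2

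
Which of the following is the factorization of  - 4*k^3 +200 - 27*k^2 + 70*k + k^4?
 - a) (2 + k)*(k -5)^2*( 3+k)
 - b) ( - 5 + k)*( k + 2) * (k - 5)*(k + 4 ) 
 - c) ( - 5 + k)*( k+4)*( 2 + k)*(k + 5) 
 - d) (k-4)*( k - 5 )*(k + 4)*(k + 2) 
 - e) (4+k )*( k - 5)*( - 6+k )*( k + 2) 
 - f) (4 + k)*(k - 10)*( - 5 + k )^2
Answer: b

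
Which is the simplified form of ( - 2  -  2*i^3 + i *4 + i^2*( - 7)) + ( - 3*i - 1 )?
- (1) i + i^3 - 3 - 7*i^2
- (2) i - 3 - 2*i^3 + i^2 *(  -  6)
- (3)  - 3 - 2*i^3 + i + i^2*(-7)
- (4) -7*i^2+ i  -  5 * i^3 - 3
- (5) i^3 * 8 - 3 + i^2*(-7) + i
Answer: 3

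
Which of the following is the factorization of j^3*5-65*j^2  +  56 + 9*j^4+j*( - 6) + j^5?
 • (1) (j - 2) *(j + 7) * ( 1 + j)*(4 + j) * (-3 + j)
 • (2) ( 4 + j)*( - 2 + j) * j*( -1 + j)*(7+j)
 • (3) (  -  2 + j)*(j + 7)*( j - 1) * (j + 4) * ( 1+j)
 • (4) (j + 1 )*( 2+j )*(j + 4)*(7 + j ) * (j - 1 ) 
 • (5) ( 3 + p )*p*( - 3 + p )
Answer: 3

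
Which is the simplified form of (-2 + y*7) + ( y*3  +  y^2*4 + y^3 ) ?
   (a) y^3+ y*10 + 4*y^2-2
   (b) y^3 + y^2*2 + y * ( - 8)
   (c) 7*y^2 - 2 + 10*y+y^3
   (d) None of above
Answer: a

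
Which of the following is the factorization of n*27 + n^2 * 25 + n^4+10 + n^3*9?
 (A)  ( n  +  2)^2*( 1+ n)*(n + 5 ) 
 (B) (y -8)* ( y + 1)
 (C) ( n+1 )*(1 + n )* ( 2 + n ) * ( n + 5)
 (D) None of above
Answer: C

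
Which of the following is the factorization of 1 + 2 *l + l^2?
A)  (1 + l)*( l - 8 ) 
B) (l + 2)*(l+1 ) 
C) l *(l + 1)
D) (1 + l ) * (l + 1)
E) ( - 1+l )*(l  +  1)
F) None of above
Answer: D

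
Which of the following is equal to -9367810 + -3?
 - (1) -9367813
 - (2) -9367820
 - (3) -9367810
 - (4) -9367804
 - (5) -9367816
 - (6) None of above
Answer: 1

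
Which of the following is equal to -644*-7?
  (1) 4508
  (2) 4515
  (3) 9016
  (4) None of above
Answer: 1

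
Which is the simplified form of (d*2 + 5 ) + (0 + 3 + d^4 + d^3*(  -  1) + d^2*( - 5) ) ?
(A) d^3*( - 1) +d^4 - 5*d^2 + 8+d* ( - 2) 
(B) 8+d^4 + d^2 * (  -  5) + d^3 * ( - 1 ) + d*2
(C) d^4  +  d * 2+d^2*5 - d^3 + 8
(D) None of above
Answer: B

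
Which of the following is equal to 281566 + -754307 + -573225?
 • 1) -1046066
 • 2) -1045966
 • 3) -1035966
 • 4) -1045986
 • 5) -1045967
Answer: 2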